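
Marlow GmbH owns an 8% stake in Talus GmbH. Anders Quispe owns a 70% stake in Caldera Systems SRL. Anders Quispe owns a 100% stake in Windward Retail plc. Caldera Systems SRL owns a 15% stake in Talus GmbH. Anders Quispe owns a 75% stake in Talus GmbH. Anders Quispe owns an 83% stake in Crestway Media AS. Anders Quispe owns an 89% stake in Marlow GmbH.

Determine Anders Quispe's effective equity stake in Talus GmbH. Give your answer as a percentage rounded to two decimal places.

92.62%

Anders reaches Talus along 3 paths.
Direct stake: 75% = 75%.
Via Caldera: 70% × 15% = 10.5%.
Via Marlow: 89% × 8% = 7.12%.
Total: 75% + 10.5% + 7.12% = 92.62%.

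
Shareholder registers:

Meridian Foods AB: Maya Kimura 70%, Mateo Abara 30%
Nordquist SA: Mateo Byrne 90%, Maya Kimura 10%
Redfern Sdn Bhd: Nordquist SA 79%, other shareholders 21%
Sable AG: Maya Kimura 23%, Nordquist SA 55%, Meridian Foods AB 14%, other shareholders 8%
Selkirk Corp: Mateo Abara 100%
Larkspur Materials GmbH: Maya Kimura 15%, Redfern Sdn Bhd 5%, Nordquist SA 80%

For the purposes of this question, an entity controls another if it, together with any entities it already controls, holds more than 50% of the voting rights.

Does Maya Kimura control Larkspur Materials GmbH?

No

Maya holds 70% of Meridian, so Maya controls Meridian.
In Larkspur, Maya's side holds only 15%, not > 50%.
So Maya does not control Larkspur.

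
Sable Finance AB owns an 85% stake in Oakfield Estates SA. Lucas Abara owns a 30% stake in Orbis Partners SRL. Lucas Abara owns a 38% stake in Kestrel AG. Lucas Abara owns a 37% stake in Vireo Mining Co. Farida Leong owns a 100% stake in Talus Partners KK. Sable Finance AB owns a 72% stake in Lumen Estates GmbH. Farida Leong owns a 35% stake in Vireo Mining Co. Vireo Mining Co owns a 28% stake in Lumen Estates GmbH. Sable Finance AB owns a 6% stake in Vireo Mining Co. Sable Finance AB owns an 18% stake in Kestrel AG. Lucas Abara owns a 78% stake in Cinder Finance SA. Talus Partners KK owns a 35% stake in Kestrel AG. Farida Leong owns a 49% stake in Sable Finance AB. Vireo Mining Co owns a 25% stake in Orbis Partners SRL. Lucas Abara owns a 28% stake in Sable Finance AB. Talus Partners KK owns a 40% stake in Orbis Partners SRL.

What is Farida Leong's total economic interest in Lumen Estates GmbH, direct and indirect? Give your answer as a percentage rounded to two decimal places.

45.90%

Farida reaches Lumen along 3 paths.
Via Sable: 49% × 72% = 35.28%.
Via Vireo: 35% × 28% = 9.8%.
Via Sable → Vireo: 49% × 6% × 28% = 0.8232%.
Total: 35.28% + 9.8% + 0.8232% = 45.9032%.
Rounded: 45.90%.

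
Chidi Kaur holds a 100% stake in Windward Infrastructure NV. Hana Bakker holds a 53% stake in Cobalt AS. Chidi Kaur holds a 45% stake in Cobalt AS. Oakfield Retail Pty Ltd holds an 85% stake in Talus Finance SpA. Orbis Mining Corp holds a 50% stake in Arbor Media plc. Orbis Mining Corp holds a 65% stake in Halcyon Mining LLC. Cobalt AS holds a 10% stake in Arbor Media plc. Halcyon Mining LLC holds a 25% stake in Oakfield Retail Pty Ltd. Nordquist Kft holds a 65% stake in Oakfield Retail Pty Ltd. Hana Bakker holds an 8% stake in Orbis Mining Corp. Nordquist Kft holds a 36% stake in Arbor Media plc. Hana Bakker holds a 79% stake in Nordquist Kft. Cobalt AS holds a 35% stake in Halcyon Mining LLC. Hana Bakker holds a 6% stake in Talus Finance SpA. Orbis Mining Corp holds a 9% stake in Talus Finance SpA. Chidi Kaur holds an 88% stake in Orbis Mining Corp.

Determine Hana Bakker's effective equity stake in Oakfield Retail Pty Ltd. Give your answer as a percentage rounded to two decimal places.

57.29%

Hana reaches Oakfield along 3 paths.
Via Orbis → Halcyon: 8% × 65% × 25% = 1.3%.
Via Cobalt → Halcyon: 53% × 35% × 25% = 4.6375%.
Via Nordquist: 79% × 65% = 51.35%.
Total: 1.3% + 4.6375% + 51.35% = 57.2875%.
Rounded: 57.29%.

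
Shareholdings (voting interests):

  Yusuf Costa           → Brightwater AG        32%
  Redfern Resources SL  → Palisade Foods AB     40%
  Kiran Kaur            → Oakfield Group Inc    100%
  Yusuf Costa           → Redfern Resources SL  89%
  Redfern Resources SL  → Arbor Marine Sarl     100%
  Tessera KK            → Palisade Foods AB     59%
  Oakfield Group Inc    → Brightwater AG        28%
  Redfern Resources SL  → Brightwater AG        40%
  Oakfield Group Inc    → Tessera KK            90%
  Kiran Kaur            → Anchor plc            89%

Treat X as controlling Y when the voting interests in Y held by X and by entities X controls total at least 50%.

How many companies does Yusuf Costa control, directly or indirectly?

Yusuf holds 89% of Redfern, so Yusuf controls Redfern.
Yusuf and Redfern together hold 32% + 40% = 72% of Brightwater, so Yusuf controls Brightwater.
Redfern holds 100% of Arbor, so Yusuf controls Arbor.
No other company's threshold is met.
Yusuf controls 3 companies.

3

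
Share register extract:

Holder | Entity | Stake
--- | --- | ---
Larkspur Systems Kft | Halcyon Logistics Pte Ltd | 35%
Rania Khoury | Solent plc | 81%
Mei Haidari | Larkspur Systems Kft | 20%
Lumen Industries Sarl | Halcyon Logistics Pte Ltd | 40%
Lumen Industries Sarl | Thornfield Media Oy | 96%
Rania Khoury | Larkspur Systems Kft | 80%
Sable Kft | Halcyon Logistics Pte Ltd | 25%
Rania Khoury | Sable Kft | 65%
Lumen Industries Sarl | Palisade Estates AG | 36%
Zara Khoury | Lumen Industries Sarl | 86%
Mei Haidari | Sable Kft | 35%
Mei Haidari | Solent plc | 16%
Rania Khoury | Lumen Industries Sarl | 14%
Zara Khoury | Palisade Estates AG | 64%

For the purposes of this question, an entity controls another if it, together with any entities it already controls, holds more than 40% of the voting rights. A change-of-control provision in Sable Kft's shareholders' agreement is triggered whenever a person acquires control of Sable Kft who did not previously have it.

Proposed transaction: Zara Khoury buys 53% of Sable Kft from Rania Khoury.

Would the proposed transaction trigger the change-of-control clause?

Yes

The purchase adds only to Zara's holdings (Rania's stake shrinks), so Zara is the only person who could newly come to control Sable.
Zara holds 86% of Lumen, so Zara controls Lumen.
Lumen holds 96% of Thornfield, so Zara controls Thornfield.
Zara and Lumen together hold 64% + 36% = 100% of Palisade, so Zara controls Palisade.
Neither Zara nor any entity Zara controls holds any voting interest in Sable.
So before the transaction, Zara does not control Sable.
After the purchase, Zara holds 53% of Sable directly, and Rania's stake falls to 12%.
Zara holds 53% of Sable, so Zara controls Sable.
Zara did not control Sable before and does after, so the clause is triggered.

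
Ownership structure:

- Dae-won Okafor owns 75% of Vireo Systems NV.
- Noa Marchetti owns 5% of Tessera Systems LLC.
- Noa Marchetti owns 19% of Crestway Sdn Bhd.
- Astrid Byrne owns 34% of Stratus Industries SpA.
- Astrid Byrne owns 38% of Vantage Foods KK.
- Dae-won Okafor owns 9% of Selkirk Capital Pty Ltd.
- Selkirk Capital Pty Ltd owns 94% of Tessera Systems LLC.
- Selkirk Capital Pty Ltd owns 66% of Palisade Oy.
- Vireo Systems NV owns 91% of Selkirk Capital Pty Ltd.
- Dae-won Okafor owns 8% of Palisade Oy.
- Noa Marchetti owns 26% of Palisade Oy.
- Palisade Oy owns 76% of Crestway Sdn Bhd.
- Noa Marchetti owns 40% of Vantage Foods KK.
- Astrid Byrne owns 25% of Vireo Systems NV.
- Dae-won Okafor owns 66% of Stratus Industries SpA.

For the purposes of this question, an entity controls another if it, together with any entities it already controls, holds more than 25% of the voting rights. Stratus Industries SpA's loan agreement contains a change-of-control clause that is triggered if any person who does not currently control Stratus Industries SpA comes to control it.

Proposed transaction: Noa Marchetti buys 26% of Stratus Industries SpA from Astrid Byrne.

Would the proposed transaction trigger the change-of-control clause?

Yes

The purchase adds only to Noa's holdings (Astrid's stake shrinks), so Noa is the only person who could newly come to control Stratus.
Noa holds 26% of Palisade, so Noa controls Palisade.
Noa and Palisade together hold 19% + 76% = 95% of Crestway, so Noa controls Crestway.
Noa holds 40% of Vantage, so Noa controls Vantage.
Neither Noa nor any entity Noa controls holds any voting interest in Stratus.
So before the transaction, Noa does not control Stratus.
After the purchase, Noa holds 26% of Stratus directly, and Astrid's stake falls to 8%.
Noa holds 26% of Stratus, so Noa controls Stratus.
Noa did not control Stratus before and does after, so the clause is triggered.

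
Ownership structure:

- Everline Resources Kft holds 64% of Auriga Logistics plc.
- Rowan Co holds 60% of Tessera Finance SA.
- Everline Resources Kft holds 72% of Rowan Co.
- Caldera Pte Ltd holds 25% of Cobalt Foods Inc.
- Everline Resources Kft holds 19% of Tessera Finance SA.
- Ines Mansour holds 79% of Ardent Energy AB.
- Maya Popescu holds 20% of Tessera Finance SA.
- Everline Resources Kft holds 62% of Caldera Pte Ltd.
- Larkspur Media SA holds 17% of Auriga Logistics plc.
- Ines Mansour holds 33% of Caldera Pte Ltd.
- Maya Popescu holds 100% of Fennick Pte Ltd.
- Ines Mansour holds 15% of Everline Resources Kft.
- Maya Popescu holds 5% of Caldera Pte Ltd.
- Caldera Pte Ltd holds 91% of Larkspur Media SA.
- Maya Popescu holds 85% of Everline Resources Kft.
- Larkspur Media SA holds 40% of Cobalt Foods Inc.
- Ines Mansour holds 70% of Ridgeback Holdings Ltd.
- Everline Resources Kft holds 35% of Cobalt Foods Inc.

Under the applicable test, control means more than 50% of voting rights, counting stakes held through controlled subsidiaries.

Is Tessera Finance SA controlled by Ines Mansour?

Ines holds 70% of Ridgeback, so Ines controls Ridgeback.
Ines holds 79% of Ardent, so Ines controls Ardent.
Neither Ines nor any entity Ines controls holds any voting interest in Tessera.
So Ines does not control Tessera.

No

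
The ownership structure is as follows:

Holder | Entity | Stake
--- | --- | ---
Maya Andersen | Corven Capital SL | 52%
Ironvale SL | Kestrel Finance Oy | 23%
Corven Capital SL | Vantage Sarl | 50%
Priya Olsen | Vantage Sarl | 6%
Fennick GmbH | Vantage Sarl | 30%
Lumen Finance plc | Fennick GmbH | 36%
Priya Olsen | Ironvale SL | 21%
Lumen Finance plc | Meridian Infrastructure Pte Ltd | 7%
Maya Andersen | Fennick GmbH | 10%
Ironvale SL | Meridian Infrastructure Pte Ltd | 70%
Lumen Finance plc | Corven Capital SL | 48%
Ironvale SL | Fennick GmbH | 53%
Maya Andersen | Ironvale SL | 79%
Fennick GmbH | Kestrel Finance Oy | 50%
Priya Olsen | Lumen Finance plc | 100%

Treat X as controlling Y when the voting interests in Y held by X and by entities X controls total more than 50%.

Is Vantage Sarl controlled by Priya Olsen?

Priya holds 100% of Lumen, so Priya controls Lumen.
In Vantage, Priya's side holds only 6%, not > 50%.
So Priya does not control Vantage.

No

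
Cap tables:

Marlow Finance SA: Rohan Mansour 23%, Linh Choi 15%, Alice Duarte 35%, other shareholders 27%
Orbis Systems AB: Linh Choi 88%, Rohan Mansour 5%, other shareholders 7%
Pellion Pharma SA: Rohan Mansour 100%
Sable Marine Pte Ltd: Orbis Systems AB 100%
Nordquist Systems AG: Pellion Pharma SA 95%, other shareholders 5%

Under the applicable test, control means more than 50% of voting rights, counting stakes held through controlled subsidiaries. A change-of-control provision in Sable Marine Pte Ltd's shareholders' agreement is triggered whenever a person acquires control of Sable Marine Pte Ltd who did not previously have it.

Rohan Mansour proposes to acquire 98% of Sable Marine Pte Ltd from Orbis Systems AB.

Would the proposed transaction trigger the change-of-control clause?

Yes

The purchase adds only to Rohan's holdings (Orbis's stake shrinks), so Rohan is the only person who could newly come to control Sable.
Rohan holds 100% of Pellion, so Rohan controls Pellion.
Pellion holds 95% of Nordquist, so Rohan controls Nordquist.
Neither Rohan nor any entity Rohan controls holds any voting interest in Sable.
So before the transaction, Rohan does not control Sable.
After the purchase, Rohan holds 98% of Sable directly, and Orbis's stake falls to 2%.
Rohan holds 98% of Sable, so Rohan controls Sable.
Rohan did not control Sable before and does after, so the clause is triggered.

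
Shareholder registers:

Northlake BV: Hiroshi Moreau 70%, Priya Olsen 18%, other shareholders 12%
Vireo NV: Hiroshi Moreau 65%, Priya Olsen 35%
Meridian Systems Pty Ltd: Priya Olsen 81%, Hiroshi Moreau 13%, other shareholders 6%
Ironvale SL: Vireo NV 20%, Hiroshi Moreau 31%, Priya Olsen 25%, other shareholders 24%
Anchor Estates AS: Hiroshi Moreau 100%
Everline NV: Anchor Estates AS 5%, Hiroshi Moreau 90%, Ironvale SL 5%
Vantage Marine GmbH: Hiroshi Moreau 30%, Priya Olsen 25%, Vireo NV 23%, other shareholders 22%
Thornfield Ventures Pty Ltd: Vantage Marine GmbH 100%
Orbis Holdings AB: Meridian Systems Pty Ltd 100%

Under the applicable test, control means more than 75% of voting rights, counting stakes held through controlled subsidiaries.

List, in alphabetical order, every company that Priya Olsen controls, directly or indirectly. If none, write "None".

Priya holds 81% of Meridian, so Priya controls Meridian.
Meridian holds 100% of Orbis, so Priya controls Orbis.
No other company's threshold is met.

Meridian Systems Pty Ltd, Orbis Holdings AB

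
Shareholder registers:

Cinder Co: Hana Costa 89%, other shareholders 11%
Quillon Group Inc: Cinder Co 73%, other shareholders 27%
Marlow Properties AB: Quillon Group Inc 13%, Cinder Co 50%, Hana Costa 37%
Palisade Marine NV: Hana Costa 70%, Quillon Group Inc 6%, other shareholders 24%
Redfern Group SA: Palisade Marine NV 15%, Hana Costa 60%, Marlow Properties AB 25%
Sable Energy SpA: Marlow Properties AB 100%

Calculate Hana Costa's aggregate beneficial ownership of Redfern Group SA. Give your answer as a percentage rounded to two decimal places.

93.57%

Hana reaches Redfern along 6 paths.
Via Palisade: 70% × 15% = 10.5%.
Via Cinder → Quillon → Palisade: 89% × 73% × 6% × 15% = 0.58473%.
Direct stake: 60% = 60%.
Via Cinder → Quillon → Marlow: 89% × 73% × 13% × 25% = 2.111525%.
Via Cinder → Marlow: 89% × 50% × 25% = 11.125%.
Via Marlow: 37% × 25% = 9.25%.
Total: 10.5% + 0.58473% + 60% + 2.111525% + 11.125% + 9.25% = 93.571255%.
Rounded: 93.57%.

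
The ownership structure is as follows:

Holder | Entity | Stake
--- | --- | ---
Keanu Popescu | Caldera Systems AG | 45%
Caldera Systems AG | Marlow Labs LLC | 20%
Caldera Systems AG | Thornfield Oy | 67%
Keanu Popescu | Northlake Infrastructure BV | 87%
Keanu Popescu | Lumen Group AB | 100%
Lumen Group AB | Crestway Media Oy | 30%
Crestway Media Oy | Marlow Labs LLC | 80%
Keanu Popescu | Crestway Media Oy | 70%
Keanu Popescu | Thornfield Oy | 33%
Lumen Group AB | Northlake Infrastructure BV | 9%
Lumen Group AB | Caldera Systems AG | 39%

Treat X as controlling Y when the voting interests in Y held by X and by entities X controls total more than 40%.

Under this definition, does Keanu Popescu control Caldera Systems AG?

Keanu holds 100% of Lumen, so Keanu controls Lumen.
Lumen and Keanu together hold 39% + 45% = 84% of Caldera, so Keanu controls Caldera.

Yes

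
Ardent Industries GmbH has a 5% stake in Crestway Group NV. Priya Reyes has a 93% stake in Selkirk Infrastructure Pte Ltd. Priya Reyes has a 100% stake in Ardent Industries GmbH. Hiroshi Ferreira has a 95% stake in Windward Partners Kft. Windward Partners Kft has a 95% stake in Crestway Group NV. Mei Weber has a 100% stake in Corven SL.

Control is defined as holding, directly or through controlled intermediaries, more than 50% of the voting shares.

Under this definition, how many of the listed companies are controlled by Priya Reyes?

Priya holds 100% of Ardent, so Priya controls Ardent.
Priya holds 93% of Selkirk, so Priya controls Selkirk.
No other company's threshold is met.
Priya controls 2 companies.

2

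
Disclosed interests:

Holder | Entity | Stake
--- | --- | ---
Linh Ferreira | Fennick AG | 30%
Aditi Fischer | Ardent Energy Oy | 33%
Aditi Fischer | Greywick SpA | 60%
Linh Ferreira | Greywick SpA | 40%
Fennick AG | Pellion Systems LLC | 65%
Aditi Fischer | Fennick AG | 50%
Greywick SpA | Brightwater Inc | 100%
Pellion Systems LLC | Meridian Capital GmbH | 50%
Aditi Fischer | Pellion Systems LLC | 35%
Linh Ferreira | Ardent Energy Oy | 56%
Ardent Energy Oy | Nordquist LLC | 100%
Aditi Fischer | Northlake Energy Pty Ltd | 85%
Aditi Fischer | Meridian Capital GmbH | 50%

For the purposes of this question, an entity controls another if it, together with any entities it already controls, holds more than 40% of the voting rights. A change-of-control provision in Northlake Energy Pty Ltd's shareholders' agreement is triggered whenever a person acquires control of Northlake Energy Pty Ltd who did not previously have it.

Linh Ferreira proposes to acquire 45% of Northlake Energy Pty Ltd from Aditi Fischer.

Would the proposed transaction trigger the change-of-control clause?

Yes

The purchase adds only to Linh's holdings (Aditi's stake shrinks), so Linh is the only person who could newly come to control Northlake.
Linh holds 56% of Ardent, so Linh controls Ardent.
Ardent holds 100% of Nordquist, so Linh controls Nordquist.
Neither Linh nor any entity Linh controls holds any voting interest in Northlake.
So before the transaction, Linh does not control Northlake.
After the purchase, Linh holds 45% of Northlake directly, and Aditi's stake falls to 40%.
Linh holds 45% of Northlake, so Linh controls Northlake.
Linh did not control Northlake before and does after, so the clause is triggered.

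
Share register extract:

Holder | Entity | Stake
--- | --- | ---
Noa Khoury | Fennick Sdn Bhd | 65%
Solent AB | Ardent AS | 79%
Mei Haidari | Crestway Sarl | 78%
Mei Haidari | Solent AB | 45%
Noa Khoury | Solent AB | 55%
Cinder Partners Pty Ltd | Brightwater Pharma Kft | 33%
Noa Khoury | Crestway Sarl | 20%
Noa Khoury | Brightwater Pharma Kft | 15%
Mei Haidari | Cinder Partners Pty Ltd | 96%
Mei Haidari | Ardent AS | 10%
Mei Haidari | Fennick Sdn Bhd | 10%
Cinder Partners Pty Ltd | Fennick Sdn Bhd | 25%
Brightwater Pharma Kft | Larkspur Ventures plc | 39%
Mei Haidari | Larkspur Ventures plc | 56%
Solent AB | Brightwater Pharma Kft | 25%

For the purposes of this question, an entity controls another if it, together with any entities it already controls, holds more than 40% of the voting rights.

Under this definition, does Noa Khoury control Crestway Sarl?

Noa holds 55% of Solent, so Noa controls Solent.
Solent holds 79% of Ardent, so Noa controls Ardent.
Noa holds 65% of Fennick, so Noa controls Fennick.
In Crestway, Noa's side holds only 20%, not > 40%.
So Noa does not control Crestway.

No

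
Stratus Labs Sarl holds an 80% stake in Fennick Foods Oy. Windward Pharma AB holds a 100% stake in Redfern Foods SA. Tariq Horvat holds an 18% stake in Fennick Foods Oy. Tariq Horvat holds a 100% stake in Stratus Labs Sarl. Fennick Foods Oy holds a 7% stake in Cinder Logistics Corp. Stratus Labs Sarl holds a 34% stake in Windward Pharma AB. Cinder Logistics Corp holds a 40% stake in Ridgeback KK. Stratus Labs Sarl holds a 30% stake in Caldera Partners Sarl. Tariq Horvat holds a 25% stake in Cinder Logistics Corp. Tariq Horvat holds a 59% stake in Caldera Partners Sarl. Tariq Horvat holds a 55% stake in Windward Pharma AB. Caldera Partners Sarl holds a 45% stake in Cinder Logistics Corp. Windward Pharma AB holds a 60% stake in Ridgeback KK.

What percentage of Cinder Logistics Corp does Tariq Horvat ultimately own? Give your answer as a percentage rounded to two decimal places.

Tariq reaches Cinder along 5 paths.
Via Fennick: 18% × 7% = 1.26%.
Via Stratus → Fennick: 100% × 80% × 7% = 5.6%.
Via Stratus → Caldera: 100% × 30% × 45% = 13.5%.
Via Caldera: 59% × 45% = 26.55%.
Direct stake: 25% = 25%.
Total: 1.26% + 5.6% + 13.5% + 26.55% + 25% = 71.91%.

71.91%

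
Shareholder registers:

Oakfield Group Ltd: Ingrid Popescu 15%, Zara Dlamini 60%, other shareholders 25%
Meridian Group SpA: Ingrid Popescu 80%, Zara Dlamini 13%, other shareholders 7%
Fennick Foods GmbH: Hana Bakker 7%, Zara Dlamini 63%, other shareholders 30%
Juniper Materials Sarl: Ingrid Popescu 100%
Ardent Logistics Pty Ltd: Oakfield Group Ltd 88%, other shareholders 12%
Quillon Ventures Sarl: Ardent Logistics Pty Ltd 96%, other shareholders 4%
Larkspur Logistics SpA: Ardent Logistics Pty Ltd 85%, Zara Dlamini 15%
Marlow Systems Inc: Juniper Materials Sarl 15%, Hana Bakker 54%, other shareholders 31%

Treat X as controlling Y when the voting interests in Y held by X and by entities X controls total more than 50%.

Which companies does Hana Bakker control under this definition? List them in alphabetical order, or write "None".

Marlow Systems Inc

Hana holds 54% of Marlow, so Hana controls Marlow.
No other company's threshold is met.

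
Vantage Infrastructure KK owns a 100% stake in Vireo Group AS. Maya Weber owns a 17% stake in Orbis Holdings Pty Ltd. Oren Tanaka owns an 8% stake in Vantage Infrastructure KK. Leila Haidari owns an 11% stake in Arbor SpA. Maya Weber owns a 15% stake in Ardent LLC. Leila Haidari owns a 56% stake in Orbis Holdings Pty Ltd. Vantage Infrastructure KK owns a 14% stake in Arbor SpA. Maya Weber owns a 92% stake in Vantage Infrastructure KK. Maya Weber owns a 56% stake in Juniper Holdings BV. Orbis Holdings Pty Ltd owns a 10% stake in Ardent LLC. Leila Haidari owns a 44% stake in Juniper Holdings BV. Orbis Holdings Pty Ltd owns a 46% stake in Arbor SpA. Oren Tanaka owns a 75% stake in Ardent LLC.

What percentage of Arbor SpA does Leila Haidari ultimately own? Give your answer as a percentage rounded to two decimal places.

36.76%

Leila reaches Arbor along 2 paths.
Direct stake: 11% = 11%.
Via Orbis: 56% × 46% = 25.76%.
Total: 11% + 25.76% = 36.76%.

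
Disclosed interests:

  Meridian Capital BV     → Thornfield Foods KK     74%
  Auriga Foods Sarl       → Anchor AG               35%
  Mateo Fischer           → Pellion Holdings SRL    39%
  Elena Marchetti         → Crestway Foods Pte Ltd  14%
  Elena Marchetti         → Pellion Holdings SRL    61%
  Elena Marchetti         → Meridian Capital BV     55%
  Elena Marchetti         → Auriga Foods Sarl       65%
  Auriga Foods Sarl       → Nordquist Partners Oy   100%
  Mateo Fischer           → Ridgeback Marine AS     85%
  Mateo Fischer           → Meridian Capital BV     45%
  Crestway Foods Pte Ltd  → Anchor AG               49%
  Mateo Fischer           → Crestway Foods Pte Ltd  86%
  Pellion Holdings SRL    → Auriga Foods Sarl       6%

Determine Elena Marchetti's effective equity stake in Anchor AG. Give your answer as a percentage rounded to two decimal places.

Elena reaches Anchor along 3 paths.
Via Crestway: 14% × 49% = 6.86%.
Via Auriga: 65% × 35% = 22.75%.
Via Pellion → Auriga: 61% × 6% × 35% = 1.281%.
Total: 6.86% + 22.75% + 1.281% = 30.891%.
Rounded: 30.89%.

30.89%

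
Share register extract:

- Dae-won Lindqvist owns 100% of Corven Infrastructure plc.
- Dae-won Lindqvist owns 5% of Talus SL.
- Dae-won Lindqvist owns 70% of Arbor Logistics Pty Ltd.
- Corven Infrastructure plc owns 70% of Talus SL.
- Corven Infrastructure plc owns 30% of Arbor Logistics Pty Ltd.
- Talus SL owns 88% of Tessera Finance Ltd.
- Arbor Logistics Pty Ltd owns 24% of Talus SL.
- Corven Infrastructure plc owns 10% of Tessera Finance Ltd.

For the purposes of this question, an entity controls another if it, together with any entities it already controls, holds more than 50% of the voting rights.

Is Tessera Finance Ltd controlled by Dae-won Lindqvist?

Yes

Dae-won holds 100% of Corven, so Dae-won controls Corven.
Dae-won and Corven together hold 70% + 30% = 100% of Arbor, so Dae-won controls Arbor.
Dae-won and Corven and Arbor together hold 5% + 70% + 24% = 99% of Talus, so Dae-won controls Talus.
Corven and Talus together hold 10% + 88% = 98% of Tessera, so Dae-won controls Tessera.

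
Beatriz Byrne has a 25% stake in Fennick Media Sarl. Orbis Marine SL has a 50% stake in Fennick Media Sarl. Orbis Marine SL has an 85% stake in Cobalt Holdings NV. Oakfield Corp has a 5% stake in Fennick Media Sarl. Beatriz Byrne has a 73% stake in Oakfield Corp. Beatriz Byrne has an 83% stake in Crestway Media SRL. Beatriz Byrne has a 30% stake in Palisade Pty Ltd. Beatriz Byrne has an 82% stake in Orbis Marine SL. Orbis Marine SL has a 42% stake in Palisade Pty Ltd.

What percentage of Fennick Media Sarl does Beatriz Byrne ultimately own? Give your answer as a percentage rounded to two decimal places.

69.65%

Beatriz reaches Fennick along 3 paths.
Via Orbis: 82% × 50% = 41%.
Direct stake: 25% = 25%.
Via Oakfield: 73% × 5% = 3.65%.
Total: 41% + 25% + 3.65% = 69.65%.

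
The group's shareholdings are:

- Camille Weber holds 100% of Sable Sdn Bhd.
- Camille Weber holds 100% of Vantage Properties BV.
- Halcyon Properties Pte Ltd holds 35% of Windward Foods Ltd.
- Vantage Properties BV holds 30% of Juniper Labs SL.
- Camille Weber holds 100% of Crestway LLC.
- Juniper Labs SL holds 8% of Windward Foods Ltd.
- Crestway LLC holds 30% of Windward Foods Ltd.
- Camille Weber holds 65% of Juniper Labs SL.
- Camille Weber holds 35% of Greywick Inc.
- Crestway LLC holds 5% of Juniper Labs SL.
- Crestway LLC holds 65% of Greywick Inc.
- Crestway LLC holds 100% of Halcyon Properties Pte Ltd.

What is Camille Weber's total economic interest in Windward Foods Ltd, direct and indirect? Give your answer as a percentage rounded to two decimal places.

Camille reaches Windward along 5 paths.
Via Juniper: 65% × 8% = 5.2%.
Via Vantage → Juniper: 100% × 30% × 8% = 2.4%.
Via Crestway → Juniper: 100% × 5% × 8% = 0.4%.
Via Crestway: 100% × 30% = 30%.
Via Crestway → Halcyon: 100% × 100% × 35% = 35%.
Total: 5.2% + 2.4% + 0.4% + 30% + 35% = 73%.
Rounded: 73.00%.

73.00%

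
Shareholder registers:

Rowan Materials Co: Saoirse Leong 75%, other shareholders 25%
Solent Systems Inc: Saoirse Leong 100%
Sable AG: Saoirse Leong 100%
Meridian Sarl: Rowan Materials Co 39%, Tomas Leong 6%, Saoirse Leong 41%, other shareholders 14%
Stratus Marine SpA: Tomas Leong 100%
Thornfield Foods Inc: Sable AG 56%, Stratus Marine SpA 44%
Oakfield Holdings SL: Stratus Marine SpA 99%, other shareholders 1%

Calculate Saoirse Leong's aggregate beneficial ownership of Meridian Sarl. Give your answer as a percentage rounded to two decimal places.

70.25%

Saoirse reaches Meridian along 2 paths.
Via Rowan: 75% × 39% = 29.25%.
Direct stake: 41% = 41%.
Total: 29.25% + 41% = 70.25%.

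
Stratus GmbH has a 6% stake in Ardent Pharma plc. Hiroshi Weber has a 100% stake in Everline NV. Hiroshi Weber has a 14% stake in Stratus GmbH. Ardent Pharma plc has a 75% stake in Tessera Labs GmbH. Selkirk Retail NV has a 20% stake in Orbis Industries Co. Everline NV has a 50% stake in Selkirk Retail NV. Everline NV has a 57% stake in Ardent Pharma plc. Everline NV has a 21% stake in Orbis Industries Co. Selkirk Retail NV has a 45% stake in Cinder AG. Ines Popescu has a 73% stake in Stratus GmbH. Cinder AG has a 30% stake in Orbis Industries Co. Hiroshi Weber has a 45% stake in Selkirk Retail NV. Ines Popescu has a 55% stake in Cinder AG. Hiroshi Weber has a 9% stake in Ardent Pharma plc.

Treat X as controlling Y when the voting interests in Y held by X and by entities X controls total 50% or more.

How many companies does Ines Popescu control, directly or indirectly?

Ines holds 73% of Stratus, so Ines controls Stratus.
Ines holds 55% of Cinder, so Ines controls Cinder.
No other company's threshold is met.
Ines controls 2 companies.

2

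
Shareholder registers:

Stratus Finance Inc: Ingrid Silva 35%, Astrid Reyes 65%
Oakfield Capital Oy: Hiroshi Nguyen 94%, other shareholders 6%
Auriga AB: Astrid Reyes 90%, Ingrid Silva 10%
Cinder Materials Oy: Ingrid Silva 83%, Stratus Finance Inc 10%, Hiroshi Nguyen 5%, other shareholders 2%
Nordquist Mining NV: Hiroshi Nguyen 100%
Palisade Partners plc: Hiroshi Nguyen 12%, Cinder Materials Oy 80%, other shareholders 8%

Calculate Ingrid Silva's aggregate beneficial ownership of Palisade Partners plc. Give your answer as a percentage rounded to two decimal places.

Ingrid reaches Palisade along 2 paths.
Via Cinder: 83% × 80% = 66.4%.
Via Stratus → Cinder: 35% × 10% × 80% = 2.8%.
Total: 66.4% + 2.8% = 69.2%.
Rounded: 69.20%.

69.20%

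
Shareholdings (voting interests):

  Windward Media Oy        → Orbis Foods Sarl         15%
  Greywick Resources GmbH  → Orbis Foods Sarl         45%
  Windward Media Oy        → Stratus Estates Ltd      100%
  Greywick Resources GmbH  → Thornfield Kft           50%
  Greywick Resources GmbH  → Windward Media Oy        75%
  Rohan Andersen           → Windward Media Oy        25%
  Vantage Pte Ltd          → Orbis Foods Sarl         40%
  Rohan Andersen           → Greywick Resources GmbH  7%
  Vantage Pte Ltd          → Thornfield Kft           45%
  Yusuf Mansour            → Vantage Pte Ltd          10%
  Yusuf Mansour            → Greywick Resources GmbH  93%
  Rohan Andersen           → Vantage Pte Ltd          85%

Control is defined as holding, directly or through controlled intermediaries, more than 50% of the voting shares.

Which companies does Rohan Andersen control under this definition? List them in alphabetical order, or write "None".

Vantage Pte Ltd

Rohan holds 85% of Vantage, so Rohan controls Vantage.
No other company's threshold is met.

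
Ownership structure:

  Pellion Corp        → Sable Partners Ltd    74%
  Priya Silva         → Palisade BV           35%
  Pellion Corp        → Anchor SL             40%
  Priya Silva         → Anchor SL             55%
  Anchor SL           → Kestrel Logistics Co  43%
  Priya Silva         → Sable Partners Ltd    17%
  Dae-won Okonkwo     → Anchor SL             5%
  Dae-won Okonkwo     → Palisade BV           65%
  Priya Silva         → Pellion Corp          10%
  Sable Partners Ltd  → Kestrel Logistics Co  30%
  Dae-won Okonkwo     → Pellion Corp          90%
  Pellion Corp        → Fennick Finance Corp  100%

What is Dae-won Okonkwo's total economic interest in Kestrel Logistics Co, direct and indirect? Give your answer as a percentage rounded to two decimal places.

Dae-won reaches Kestrel along 3 paths.
Via Pellion → Sable: 90% × 74% × 30% = 19.98%.
Via Pellion → Anchor: 90% × 40% × 43% = 15.48%.
Via Anchor: 5% × 43% = 2.15%.
Total: 19.98% + 15.48% + 2.15% = 37.61%.

37.61%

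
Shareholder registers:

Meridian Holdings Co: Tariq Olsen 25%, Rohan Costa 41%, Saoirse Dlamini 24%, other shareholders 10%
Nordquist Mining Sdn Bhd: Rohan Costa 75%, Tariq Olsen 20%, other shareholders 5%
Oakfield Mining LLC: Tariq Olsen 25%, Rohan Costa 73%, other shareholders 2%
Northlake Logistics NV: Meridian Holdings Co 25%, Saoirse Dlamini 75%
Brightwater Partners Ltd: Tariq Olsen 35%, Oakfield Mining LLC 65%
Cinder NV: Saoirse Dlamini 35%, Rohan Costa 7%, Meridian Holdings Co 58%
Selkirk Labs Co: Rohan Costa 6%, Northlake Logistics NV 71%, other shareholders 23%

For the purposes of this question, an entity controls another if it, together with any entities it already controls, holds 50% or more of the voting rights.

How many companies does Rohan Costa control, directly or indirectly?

3

Rohan holds 75% of Nordquist, so Rohan controls Nordquist.
Rohan holds 73% of Oakfield, so Rohan controls Oakfield.
Oakfield holds 65% of Brightwater, so Rohan controls Brightwater.
No other company's threshold is met.
Rohan controls 3 companies.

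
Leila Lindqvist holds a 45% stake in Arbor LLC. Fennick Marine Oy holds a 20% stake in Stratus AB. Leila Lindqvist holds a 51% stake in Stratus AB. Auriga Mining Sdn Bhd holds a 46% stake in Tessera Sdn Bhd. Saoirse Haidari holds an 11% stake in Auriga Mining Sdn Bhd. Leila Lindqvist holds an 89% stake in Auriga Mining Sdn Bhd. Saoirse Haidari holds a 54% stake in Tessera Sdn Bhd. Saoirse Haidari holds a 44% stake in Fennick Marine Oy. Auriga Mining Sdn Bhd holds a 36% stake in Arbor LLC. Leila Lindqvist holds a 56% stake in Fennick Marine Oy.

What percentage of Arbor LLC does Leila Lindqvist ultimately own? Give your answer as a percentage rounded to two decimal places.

77.04%

Leila reaches Arbor along 2 paths.
Via Auriga: 89% × 36% = 32.04%.
Direct stake: 45% = 45%.
Total: 32.04% + 45% = 77.04%.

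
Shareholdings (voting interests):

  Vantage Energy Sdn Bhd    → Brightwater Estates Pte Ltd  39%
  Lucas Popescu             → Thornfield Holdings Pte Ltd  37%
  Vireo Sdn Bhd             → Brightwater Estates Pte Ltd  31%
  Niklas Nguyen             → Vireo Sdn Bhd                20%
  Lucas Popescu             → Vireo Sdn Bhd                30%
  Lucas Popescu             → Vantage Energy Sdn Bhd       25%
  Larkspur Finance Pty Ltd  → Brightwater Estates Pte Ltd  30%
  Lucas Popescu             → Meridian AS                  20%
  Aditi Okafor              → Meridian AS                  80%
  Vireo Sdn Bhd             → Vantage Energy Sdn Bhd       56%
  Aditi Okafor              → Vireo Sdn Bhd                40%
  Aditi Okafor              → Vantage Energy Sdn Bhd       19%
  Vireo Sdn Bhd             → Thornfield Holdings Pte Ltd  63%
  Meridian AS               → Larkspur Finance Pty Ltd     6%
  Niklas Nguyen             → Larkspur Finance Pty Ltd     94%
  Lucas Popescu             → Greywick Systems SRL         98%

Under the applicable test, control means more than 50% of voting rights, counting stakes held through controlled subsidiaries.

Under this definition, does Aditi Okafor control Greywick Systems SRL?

No

Aditi holds 80% of Meridian, so Aditi controls Meridian.
Neither Aditi nor any entity Aditi controls holds any voting interest in Greywick.
So Aditi does not control Greywick.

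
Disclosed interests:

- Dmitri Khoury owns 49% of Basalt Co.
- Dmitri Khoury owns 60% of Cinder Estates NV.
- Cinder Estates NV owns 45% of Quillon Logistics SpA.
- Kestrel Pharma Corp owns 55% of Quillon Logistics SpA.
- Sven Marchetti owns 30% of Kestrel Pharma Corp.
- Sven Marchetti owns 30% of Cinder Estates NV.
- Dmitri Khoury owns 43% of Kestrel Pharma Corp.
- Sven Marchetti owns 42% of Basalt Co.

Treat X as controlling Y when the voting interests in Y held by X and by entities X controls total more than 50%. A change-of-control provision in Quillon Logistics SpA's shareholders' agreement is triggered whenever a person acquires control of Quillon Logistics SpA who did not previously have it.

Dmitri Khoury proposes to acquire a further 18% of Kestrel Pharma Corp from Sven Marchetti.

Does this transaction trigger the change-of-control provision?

The purchase adds only to Dmitri's holdings (Sven's stake shrinks), so Dmitri is the only person who could newly come to control Quillon.
Dmitri holds 60% of Cinder, so Dmitri controls Cinder.
In Quillon, Dmitri's side holds only 45%, not > 50%.
So before the transaction, Dmitri does not control Quillon.
After the purchase, Dmitri's direct stake in Kestrel rises to 43% + 18% = 61%, and Sven's stake falls to 12%.
Dmitri holds 61% of Kestrel, so Dmitri controls Kestrel.
Cinder and Kestrel together hold 45% + 55% = 100% of Quillon, so Dmitri controls Quillon.
Dmitri did not control Quillon before and does after, so the clause is triggered.

Yes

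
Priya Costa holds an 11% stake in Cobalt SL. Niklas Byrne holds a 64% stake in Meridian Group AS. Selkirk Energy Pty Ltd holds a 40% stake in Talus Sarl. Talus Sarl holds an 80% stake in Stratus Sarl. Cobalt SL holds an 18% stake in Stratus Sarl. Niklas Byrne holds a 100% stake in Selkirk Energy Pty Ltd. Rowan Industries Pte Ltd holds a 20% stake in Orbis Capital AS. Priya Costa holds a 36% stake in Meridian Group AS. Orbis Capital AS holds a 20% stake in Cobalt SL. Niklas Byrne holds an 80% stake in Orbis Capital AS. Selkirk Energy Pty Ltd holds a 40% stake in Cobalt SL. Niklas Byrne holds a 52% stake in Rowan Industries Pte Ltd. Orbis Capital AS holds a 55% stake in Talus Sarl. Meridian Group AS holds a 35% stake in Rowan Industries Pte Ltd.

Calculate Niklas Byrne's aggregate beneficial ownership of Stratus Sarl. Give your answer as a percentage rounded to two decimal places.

Niklas reaches Stratus along 8 paths.
Via Selkirk → Talus: 100% × 40% × 80% = 32%.
Via Orbis → Talus: 80% × 55% × 80% = 35.2%.
Via Meridian → Rowan → Orbis → Talus: 64% × 35% × 20% × 55% × 80% = 1.9712%.
Via Rowan → Orbis → Talus: 52% × 20% × 55% × 80% = 4.576%.
Via Orbis → Cobalt: 80% × 20% × 18% = 2.88%.
Via Meridian → Rowan → Orbis → Cobalt: 64% × 35% × 20% × 20% × 18% = 0.16128%.
Via Rowan → Orbis → Cobalt: 52% × 20% × 20% × 18% = 0.3744%.
Via Selkirk → Cobalt: 100% × 40% × 18% = 7.2%.
Total: 32% + 35.2% + 1.9712% + 4.576% + 2.88% + 0.16128% + 0.3744% + 7.2% = 84.36288%.
Rounded: 84.36%.

84.36%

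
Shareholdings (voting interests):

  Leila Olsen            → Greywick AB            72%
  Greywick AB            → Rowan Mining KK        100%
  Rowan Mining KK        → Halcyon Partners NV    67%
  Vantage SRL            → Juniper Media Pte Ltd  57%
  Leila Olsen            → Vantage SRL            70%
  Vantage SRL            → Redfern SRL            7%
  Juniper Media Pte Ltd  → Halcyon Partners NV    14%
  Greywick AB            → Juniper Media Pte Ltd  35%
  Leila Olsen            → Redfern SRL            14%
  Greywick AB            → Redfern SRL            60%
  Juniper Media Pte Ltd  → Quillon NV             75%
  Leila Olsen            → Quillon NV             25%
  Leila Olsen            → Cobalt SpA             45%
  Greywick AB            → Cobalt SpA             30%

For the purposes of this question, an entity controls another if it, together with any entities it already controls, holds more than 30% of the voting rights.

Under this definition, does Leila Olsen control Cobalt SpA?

Yes

Leila holds 72% of Greywick, so Leila controls Greywick.
Leila and Greywick together hold 45% + 30% = 75% of Cobalt, so Leila controls Cobalt.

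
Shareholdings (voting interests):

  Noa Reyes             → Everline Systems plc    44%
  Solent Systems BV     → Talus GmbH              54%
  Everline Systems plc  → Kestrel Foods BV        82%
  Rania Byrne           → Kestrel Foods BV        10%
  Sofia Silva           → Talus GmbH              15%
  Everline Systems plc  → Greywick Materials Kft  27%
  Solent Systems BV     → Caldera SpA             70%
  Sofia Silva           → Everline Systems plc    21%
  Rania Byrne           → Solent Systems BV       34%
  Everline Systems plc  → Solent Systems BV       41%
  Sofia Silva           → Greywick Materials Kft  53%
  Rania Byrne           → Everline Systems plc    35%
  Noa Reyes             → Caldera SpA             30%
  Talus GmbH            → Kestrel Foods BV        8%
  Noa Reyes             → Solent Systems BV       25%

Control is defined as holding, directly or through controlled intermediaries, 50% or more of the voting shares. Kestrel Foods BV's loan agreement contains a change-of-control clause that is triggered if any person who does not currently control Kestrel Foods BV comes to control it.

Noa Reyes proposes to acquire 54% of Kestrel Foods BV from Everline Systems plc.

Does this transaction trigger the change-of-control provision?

The purchase adds only to Noa's holdings (Everline's stake shrinks), so Noa is the only person who could newly come to control Kestrel.
Noa's largest direct stake is 44% in Everline, which does not meet the threshold, so Noa controls no company.
Neither Noa nor any entity Noa controls holds any voting interest in Kestrel.
So before the transaction, Noa does not control Kestrel.
After the purchase, Noa holds 54% of Kestrel directly, and Everline's stake falls to 28%.
Noa holds 54% of Kestrel, so Noa controls Kestrel.
Noa did not control Kestrel before and does after, so the clause is triggered.

Yes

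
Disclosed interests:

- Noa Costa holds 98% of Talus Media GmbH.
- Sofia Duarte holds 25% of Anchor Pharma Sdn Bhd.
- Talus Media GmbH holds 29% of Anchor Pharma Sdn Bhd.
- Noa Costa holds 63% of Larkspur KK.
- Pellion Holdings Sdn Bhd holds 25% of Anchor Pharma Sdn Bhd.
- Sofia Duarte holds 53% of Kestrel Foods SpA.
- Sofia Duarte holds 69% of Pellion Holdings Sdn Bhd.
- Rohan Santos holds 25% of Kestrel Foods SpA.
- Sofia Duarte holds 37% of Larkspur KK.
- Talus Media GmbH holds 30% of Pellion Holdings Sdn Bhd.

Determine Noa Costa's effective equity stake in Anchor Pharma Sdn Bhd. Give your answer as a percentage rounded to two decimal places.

35.77%

Noa reaches Anchor along 2 paths.
Via Talus: 98% × 29% = 28.42%.
Via Talus → Pellion: 98% × 30% × 25% = 7.35%.
Total: 28.42% + 7.35% = 35.77%.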